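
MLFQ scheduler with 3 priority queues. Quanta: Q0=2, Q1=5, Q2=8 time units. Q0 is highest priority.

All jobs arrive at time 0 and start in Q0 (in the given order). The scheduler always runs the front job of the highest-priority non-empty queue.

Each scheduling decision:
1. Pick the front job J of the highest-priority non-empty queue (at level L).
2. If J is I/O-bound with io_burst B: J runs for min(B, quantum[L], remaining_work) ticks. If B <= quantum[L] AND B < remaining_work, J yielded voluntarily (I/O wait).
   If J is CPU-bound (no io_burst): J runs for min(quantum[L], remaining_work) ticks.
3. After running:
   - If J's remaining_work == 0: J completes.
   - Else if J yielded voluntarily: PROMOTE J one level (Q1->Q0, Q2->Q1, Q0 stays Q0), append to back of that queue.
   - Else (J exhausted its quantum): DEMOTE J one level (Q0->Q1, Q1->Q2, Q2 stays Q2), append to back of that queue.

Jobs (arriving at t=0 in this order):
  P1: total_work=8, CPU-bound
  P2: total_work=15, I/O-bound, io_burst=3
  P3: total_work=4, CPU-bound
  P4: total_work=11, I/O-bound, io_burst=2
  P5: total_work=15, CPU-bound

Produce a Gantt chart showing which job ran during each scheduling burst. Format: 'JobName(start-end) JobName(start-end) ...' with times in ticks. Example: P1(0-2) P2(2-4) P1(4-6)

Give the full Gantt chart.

t=0-2: P1@Q0 runs 2, rem=6, quantum used, demote→Q1. Q0=[P2,P3,P4,P5] Q1=[P1] Q2=[]
t=2-4: P2@Q0 runs 2, rem=13, quantum used, demote→Q1. Q0=[P3,P4,P5] Q1=[P1,P2] Q2=[]
t=4-6: P3@Q0 runs 2, rem=2, quantum used, demote→Q1. Q0=[P4,P5] Q1=[P1,P2,P3] Q2=[]
t=6-8: P4@Q0 runs 2, rem=9, I/O yield, promote→Q0. Q0=[P5,P4] Q1=[P1,P2,P3] Q2=[]
t=8-10: P5@Q0 runs 2, rem=13, quantum used, demote→Q1. Q0=[P4] Q1=[P1,P2,P3,P5] Q2=[]
t=10-12: P4@Q0 runs 2, rem=7, I/O yield, promote→Q0. Q0=[P4] Q1=[P1,P2,P3,P5] Q2=[]
t=12-14: P4@Q0 runs 2, rem=5, I/O yield, promote→Q0. Q0=[P4] Q1=[P1,P2,P3,P5] Q2=[]
t=14-16: P4@Q0 runs 2, rem=3, I/O yield, promote→Q0. Q0=[P4] Q1=[P1,P2,P3,P5] Q2=[]
t=16-18: P4@Q0 runs 2, rem=1, I/O yield, promote→Q0. Q0=[P4] Q1=[P1,P2,P3,P5] Q2=[]
t=18-19: P4@Q0 runs 1, rem=0, completes. Q0=[] Q1=[P1,P2,P3,P5] Q2=[]
t=19-24: P1@Q1 runs 5, rem=1, quantum used, demote→Q2. Q0=[] Q1=[P2,P3,P5] Q2=[P1]
t=24-27: P2@Q1 runs 3, rem=10, I/O yield, promote→Q0. Q0=[P2] Q1=[P3,P5] Q2=[P1]
t=27-29: P2@Q0 runs 2, rem=8, quantum used, demote→Q1. Q0=[] Q1=[P3,P5,P2] Q2=[P1]
t=29-31: P3@Q1 runs 2, rem=0, completes. Q0=[] Q1=[P5,P2] Q2=[P1]
t=31-36: P5@Q1 runs 5, rem=8, quantum used, demote→Q2. Q0=[] Q1=[P2] Q2=[P1,P5]
t=36-39: P2@Q1 runs 3, rem=5, I/O yield, promote→Q0. Q0=[P2] Q1=[] Q2=[P1,P5]
t=39-41: P2@Q0 runs 2, rem=3, quantum used, demote→Q1. Q0=[] Q1=[P2] Q2=[P1,P5]
t=41-44: P2@Q1 runs 3, rem=0, completes. Q0=[] Q1=[] Q2=[P1,P5]
t=44-45: P1@Q2 runs 1, rem=0, completes. Q0=[] Q1=[] Q2=[P5]
t=45-53: P5@Q2 runs 8, rem=0, completes. Q0=[] Q1=[] Q2=[]

Answer: P1(0-2) P2(2-4) P3(4-6) P4(6-8) P5(8-10) P4(10-12) P4(12-14) P4(14-16) P4(16-18) P4(18-19) P1(19-24) P2(24-27) P2(27-29) P3(29-31) P5(31-36) P2(36-39) P2(39-41) P2(41-44) P1(44-45) P5(45-53)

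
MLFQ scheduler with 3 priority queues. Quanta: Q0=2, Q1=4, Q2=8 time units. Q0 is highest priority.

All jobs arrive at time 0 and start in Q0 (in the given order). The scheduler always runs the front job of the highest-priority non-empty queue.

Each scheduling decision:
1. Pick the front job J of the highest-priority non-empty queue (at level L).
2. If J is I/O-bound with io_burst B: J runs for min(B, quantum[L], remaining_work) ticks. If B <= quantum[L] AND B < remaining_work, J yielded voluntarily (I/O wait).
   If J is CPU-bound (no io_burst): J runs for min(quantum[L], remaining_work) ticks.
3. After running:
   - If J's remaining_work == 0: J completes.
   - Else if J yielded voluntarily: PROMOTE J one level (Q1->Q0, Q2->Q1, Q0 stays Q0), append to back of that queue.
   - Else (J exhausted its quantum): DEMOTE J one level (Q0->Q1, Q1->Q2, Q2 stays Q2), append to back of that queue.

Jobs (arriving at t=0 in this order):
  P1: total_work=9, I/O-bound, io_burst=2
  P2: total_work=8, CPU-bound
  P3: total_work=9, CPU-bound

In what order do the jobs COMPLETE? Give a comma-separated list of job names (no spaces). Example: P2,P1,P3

Answer: P1,P2,P3

Derivation:
t=0-2: P1@Q0 runs 2, rem=7, I/O yield, promote→Q0. Q0=[P2,P3,P1] Q1=[] Q2=[]
t=2-4: P2@Q0 runs 2, rem=6, quantum used, demote→Q1. Q0=[P3,P1] Q1=[P2] Q2=[]
t=4-6: P3@Q0 runs 2, rem=7, quantum used, demote→Q1. Q0=[P1] Q1=[P2,P3] Q2=[]
t=6-8: P1@Q0 runs 2, rem=5, I/O yield, promote→Q0. Q0=[P1] Q1=[P2,P3] Q2=[]
t=8-10: P1@Q0 runs 2, rem=3, I/O yield, promote→Q0. Q0=[P1] Q1=[P2,P3] Q2=[]
t=10-12: P1@Q0 runs 2, rem=1, I/O yield, promote→Q0. Q0=[P1] Q1=[P2,P3] Q2=[]
t=12-13: P1@Q0 runs 1, rem=0, completes. Q0=[] Q1=[P2,P3] Q2=[]
t=13-17: P2@Q1 runs 4, rem=2, quantum used, demote→Q2. Q0=[] Q1=[P3] Q2=[P2]
t=17-21: P3@Q1 runs 4, rem=3, quantum used, demote→Q2. Q0=[] Q1=[] Q2=[P2,P3]
t=21-23: P2@Q2 runs 2, rem=0, completes. Q0=[] Q1=[] Q2=[P3]
t=23-26: P3@Q2 runs 3, rem=0, completes. Q0=[] Q1=[] Q2=[]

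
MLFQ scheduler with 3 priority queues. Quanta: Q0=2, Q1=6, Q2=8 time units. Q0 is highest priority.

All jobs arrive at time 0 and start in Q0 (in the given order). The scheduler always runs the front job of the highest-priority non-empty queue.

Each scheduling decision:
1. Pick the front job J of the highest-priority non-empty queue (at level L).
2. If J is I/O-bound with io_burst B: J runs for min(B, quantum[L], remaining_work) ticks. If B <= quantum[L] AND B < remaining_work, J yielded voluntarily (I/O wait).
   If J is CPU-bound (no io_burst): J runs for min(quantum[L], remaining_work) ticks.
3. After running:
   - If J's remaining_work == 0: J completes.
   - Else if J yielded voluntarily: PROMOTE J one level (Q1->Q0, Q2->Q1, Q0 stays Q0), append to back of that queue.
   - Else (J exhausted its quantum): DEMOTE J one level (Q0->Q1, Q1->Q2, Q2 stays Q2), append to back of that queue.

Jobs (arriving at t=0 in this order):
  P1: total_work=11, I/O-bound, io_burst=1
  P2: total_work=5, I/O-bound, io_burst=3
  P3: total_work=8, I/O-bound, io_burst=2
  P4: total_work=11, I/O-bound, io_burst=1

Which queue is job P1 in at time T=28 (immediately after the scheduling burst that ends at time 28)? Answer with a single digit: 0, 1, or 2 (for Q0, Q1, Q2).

Answer: 0

Derivation:
t=0-1: P1@Q0 runs 1, rem=10, I/O yield, promote→Q0. Q0=[P2,P3,P4,P1] Q1=[] Q2=[]
t=1-3: P2@Q0 runs 2, rem=3, quantum used, demote→Q1. Q0=[P3,P4,P1] Q1=[P2] Q2=[]
t=3-5: P3@Q0 runs 2, rem=6, I/O yield, promote→Q0. Q0=[P4,P1,P3] Q1=[P2] Q2=[]
t=5-6: P4@Q0 runs 1, rem=10, I/O yield, promote→Q0. Q0=[P1,P3,P4] Q1=[P2] Q2=[]
t=6-7: P1@Q0 runs 1, rem=9, I/O yield, promote→Q0. Q0=[P3,P4,P1] Q1=[P2] Q2=[]
t=7-9: P3@Q0 runs 2, rem=4, I/O yield, promote→Q0. Q0=[P4,P1,P3] Q1=[P2] Q2=[]
t=9-10: P4@Q0 runs 1, rem=9, I/O yield, promote→Q0. Q0=[P1,P3,P4] Q1=[P2] Q2=[]
t=10-11: P1@Q0 runs 1, rem=8, I/O yield, promote→Q0. Q0=[P3,P4,P1] Q1=[P2] Q2=[]
t=11-13: P3@Q0 runs 2, rem=2, I/O yield, promote→Q0. Q0=[P4,P1,P3] Q1=[P2] Q2=[]
t=13-14: P4@Q0 runs 1, rem=8, I/O yield, promote→Q0. Q0=[P1,P3,P4] Q1=[P2] Q2=[]
t=14-15: P1@Q0 runs 1, rem=7, I/O yield, promote→Q0. Q0=[P3,P4,P1] Q1=[P2] Q2=[]
t=15-17: P3@Q0 runs 2, rem=0, completes. Q0=[P4,P1] Q1=[P2] Q2=[]
t=17-18: P4@Q0 runs 1, rem=7, I/O yield, promote→Q0. Q0=[P1,P4] Q1=[P2] Q2=[]
t=18-19: P1@Q0 runs 1, rem=6, I/O yield, promote→Q0. Q0=[P4,P1] Q1=[P2] Q2=[]
t=19-20: P4@Q0 runs 1, rem=6, I/O yield, promote→Q0. Q0=[P1,P4] Q1=[P2] Q2=[]
t=20-21: P1@Q0 runs 1, rem=5, I/O yield, promote→Q0. Q0=[P4,P1] Q1=[P2] Q2=[]
t=21-22: P4@Q0 runs 1, rem=5, I/O yield, promote→Q0. Q0=[P1,P4] Q1=[P2] Q2=[]
t=22-23: P1@Q0 runs 1, rem=4, I/O yield, promote→Q0. Q0=[P4,P1] Q1=[P2] Q2=[]
t=23-24: P4@Q0 runs 1, rem=4, I/O yield, promote→Q0. Q0=[P1,P4] Q1=[P2] Q2=[]
t=24-25: P1@Q0 runs 1, rem=3, I/O yield, promote→Q0. Q0=[P4,P1] Q1=[P2] Q2=[]
t=25-26: P4@Q0 runs 1, rem=3, I/O yield, promote→Q0. Q0=[P1,P4] Q1=[P2] Q2=[]
t=26-27: P1@Q0 runs 1, rem=2, I/O yield, promote→Q0. Q0=[P4,P1] Q1=[P2] Q2=[]
t=27-28: P4@Q0 runs 1, rem=2, I/O yield, promote→Q0. Q0=[P1,P4] Q1=[P2] Q2=[]
t=28-29: P1@Q0 runs 1, rem=1, I/O yield, promote→Q0. Q0=[P4,P1] Q1=[P2] Q2=[]
t=29-30: P4@Q0 runs 1, rem=1, I/O yield, promote→Q0. Q0=[P1,P4] Q1=[P2] Q2=[]
t=30-31: P1@Q0 runs 1, rem=0, completes. Q0=[P4] Q1=[P2] Q2=[]
t=31-32: P4@Q0 runs 1, rem=0, completes. Q0=[] Q1=[P2] Q2=[]
t=32-35: P2@Q1 runs 3, rem=0, completes. Q0=[] Q1=[] Q2=[]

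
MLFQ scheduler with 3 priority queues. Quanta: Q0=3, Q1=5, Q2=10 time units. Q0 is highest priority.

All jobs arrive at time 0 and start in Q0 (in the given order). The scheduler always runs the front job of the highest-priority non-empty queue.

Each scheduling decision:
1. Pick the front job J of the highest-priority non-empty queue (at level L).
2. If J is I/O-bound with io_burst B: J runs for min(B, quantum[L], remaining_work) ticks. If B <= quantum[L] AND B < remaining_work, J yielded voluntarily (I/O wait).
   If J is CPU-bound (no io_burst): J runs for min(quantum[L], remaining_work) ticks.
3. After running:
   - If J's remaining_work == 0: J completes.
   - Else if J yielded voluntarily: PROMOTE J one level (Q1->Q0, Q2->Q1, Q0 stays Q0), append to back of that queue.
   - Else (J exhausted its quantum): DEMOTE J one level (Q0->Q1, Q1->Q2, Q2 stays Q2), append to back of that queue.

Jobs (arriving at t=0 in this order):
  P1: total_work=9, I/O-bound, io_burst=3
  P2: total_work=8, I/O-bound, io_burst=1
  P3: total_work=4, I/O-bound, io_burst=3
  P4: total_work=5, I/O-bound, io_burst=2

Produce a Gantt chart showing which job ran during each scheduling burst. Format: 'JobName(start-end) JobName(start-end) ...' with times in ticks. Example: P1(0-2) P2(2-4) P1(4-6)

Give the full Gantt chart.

t=0-3: P1@Q0 runs 3, rem=6, I/O yield, promote→Q0. Q0=[P2,P3,P4,P1] Q1=[] Q2=[]
t=3-4: P2@Q0 runs 1, rem=7, I/O yield, promote→Q0. Q0=[P3,P4,P1,P2] Q1=[] Q2=[]
t=4-7: P3@Q0 runs 3, rem=1, I/O yield, promote→Q0. Q0=[P4,P1,P2,P3] Q1=[] Q2=[]
t=7-9: P4@Q0 runs 2, rem=3, I/O yield, promote→Q0. Q0=[P1,P2,P3,P4] Q1=[] Q2=[]
t=9-12: P1@Q0 runs 3, rem=3, I/O yield, promote→Q0. Q0=[P2,P3,P4,P1] Q1=[] Q2=[]
t=12-13: P2@Q0 runs 1, rem=6, I/O yield, promote→Q0. Q0=[P3,P4,P1,P2] Q1=[] Q2=[]
t=13-14: P3@Q0 runs 1, rem=0, completes. Q0=[P4,P1,P2] Q1=[] Q2=[]
t=14-16: P4@Q0 runs 2, rem=1, I/O yield, promote→Q0. Q0=[P1,P2,P4] Q1=[] Q2=[]
t=16-19: P1@Q0 runs 3, rem=0, completes. Q0=[P2,P4] Q1=[] Q2=[]
t=19-20: P2@Q0 runs 1, rem=5, I/O yield, promote→Q0. Q0=[P4,P2] Q1=[] Q2=[]
t=20-21: P4@Q0 runs 1, rem=0, completes. Q0=[P2] Q1=[] Q2=[]
t=21-22: P2@Q0 runs 1, rem=4, I/O yield, promote→Q0. Q0=[P2] Q1=[] Q2=[]
t=22-23: P2@Q0 runs 1, rem=3, I/O yield, promote→Q0. Q0=[P2] Q1=[] Q2=[]
t=23-24: P2@Q0 runs 1, rem=2, I/O yield, promote→Q0. Q0=[P2] Q1=[] Q2=[]
t=24-25: P2@Q0 runs 1, rem=1, I/O yield, promote→Q0. Q0=[P2] Q1=[] Q2=[]
t=25-26: P2@Q0 runs 1, rem=0, completes. Q0=[] Q1=[] Q2=[]

Answer: P1(0-3) P2(3-4) P3(4-7) P4(7-9) P1(9-12) P2(12-13) P3(13-14) P4(14-16) P1(16-19) P2(19-20) P4(20-21) P2(21-22) P2(22-23) P2(23-24) P2(24-25) P2(25-26)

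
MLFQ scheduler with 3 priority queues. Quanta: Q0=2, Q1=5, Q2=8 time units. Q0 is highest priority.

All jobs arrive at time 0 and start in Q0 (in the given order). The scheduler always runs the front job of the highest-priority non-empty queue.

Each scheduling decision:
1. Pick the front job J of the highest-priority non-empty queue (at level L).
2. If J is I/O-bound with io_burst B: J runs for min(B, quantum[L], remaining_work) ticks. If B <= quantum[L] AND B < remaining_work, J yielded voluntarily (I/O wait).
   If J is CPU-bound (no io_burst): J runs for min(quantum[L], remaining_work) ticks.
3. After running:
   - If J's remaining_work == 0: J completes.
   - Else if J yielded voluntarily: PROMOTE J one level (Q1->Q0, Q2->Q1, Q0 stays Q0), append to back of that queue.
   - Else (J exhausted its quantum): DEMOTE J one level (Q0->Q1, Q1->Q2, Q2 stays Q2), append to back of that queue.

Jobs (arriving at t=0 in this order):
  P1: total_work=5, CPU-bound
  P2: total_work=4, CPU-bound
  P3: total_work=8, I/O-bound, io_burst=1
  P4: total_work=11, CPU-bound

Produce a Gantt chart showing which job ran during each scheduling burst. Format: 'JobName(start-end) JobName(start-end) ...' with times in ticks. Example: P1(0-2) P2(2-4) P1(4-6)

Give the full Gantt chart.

t=0-2: P1@Q0 runs 2, rem=3, quantum used, demote→Q1. Q0=[P2,P3,P4] Q1=[P1] Q2=[]
t=2-4: P2@Q0 runs 2, rem=2, quantum used, demote→Q1. Q0=[P3,P4] Q1=[P1,P2] Q2=[]
t=4-5: P3@Q0 runs 1, rem=7, I/O yield, promote→Q0. Q0=[P4,P3] Q1=[P1,P2] Q2=[]
t=5-7: P4@Q0 runs 2, rem=9, quantum used, demote→Q1. Q0=[P3] Q1=[P1,P2,P4] Q2=[]
t=7-8: P3@Q0 runs 1, rem=6, I/O yield, promote→Q0. Q0=[P3] Q1=[P1,P2,P4] Q2=[]
t=8-9: P3@Q0 runs 1, rem=5, I/O yield, promote→Q0. Q0=[P3] Q1=[P1,P2,P4] Q2=[]
t=9-10: P3@Q0 runs 1, rem=4, I/O yield, promote→Q0. Q0=[P3] Q1=[P1,P2,P4] Q2=[]
t=10-11: P3@Q0 runs 1, rem=3, I/O yield, promote→Q0. Q0=[P3] Q1=[P1,P2,P4] Q2=[]
t=11-12: P3@Q0 runs 1, rem=2, I/O yield, promote→Q0. Q0=[P3] Q1=[P1,P2,P4] Q2=[]
t=12-13: P3@Q0 runs 1, rem=1, I/O yield, promote→Q0. Q0=[P3] Q1=[P1,P2,P4] Q2=[]
t=13-14: P3@Q0 runs 1, rem=0, completes. Q0=[] Q1=[P1,P2,P4] Q2=[]
t=14-17: P1@Q1 runs 3, rem=0, completes. Q0=[] Q1=[P2,P4] Q2=[]
t=17-19: P2@Q1 runs 2, rem=0, completes. Q0=[] Q1=[P4] Q2=[]
t=19-24: P4@Q1 runs 5, rem=4, quantum used, demote→Q2. Q0=[] Q1=[] Q2=[P4]
t=24-28: P4@Q2 runs 4, rem=0, completes. Q0=[] Q1=[] Q2=[]

Answer: P1(0-2) P2(2-4) P3(4-5) P4(5-7) P3(7-8) P3(8-9) P3(9-10) P3(10-11) P3(11-12) P3(12-13) P3(13-14) P1(14-17) P2(17-19) P4(19-24) P4(24-28)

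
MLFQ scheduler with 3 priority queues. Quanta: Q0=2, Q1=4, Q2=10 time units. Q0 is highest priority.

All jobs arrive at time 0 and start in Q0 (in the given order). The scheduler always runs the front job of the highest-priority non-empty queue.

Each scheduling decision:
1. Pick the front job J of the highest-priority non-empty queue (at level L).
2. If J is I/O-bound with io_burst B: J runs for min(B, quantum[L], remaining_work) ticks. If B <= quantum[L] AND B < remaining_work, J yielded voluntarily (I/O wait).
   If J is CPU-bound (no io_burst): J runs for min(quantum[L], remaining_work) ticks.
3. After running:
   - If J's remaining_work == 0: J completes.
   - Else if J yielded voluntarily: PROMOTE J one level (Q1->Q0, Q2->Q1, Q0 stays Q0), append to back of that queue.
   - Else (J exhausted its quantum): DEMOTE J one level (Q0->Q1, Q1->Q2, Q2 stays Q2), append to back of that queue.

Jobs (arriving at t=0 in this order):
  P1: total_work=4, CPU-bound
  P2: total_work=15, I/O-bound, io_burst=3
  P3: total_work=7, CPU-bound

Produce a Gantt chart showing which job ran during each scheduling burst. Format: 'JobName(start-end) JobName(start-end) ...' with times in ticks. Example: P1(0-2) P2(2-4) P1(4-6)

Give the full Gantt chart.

t=0-2: P1@Q0 runs 2, rem=2, quantum used, demote→Q1. Q0=[P2,P3] Q1=[P1] Q2=[]
t=2-4: P2@Q0 runs 2, rem=13, quantum used, demote→Q1. Q0=[P3] Q1=[P1,P2] Q2=[]
t=4-6: P3@Q0 runs 2, rem=5, quantum used, demote→Q1. Q0=[] Q1=[P1,P2,P3] Q2=[]
t=6-8: P1@Q1 runs 2, rem=0, completes. Q0=[] Q1=[P2,P3] Q2=[]
t=8-11: P2@Q1 runs 3, rem=10, I/O yield, promote→Q0. Q0=[P2] Q1=[P3] Q2=[]
t=11-13: P2@Q0 runs 2, rem=8, quantum used, demote→Q1. Q0=[] Q1=[P3,P2] Q2=[]
t=13-17: P3@Q1 runs 4, rem=1, quantum used, demote→Q2. Q0=[] Q1=[P2] Q2=[P3]
t=17-20: P2@Q1 runs 3, rem=5, I/O yield, promote→Q0. Q0=[P2] Q1=[] Q2=[P3]
t=20-22: P2@Q0 runs 2, rem=3, quantum used, demote→Q1. Q0=[] Q1=[P2] Q2=[P3]
t=22-25: P2@Q1 runs 3, rem=0, completes. Q0=[] Q1=[] Q2=[P3]
t=25-26: P3@Q2 runs 1, rem=0, completes. Q0=[] Q1=[] Q2=[]

Answer: P1(0-2) P2(2-4) P3(4-6) P1(6-8) P2(8-11) P2(11-13) P3(13-17) P2(17-20) P2(20-22) P2(22-25) P3(25-26)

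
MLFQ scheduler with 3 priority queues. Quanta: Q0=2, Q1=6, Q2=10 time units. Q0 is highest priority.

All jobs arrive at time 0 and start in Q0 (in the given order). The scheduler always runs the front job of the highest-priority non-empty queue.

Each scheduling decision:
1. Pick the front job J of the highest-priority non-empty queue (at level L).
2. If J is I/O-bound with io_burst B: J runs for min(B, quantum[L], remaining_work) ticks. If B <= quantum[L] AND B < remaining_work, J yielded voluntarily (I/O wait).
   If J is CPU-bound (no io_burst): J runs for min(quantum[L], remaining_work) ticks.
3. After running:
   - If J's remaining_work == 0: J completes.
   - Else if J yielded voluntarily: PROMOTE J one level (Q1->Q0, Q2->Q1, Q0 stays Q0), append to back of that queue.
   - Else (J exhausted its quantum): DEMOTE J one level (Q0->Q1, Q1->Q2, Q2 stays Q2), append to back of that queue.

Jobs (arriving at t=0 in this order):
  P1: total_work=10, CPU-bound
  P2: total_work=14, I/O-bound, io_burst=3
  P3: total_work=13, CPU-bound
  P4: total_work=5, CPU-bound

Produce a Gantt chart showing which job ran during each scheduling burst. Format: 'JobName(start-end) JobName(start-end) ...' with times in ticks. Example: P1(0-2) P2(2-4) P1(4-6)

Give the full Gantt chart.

Answer: P1(0-2) P2(2-4) P3(4-6) P4(6-8) P1(8-14) P2(14-17) P2(17-19) P3(19-25) P4(25-28) P2(28-31) P2(31-33) P2(33-35) P1(35-37) P3(37-42)

Derivation:
t=0-2: P1@Q0 runs 2, rem=8, quantum used, demote→Q1. Q0=[P2,P3,P4] Q1=[P1] Q2=[]
t=2-4: P2@Q0 runs 2, rem=12, quantum used, demote→Q1. Q0=[P3,P4] Q1=[P1,P2] Q2=[]
t=4-6: P3@Q0 runs 2, rem=11, quantum used, demote→Q1. Q0=[P4] Q1=[P1,P2,P3] Q2=[]
t=6-8: P4@Q0 runs 2, rem=3, quantum used, demote→Q1. Q0=[] Q1=[P1,P2,P3,P4] Q2=[]
t=8-14: P1@Q1 runs 6, rem=2, quantum used, demote→Q2. Q0=[] Q1=[P2,P3,P4] Q2=[P1]
t=14-17: P2@Q1 runs 3, rem=9, I/O yield, promote→Q0. Q0=[P2] Q1=[P3,P4] Q2=[P1]
t=17-19: P2@Q0 runs 2, rem=7, quantum used, demote→Q1. Q0=[] Q1=[P3,P4,P2] Q2=[P1]
t=19-25: P3@Q1 runs 6, rem=5, quantum used, demote→Q2. Q0=[] Q1=[P4,P2] Q2=[P1,P3]
t=25-28: P4@Q1 runs 3, rem=0, completes. Q0=[] Q1=[P2] Q2=[P1,P3]
t=28-31: P2@Q1 runs 3, rem=4, I/O yield, promote→Q0. Q0=[P2] Q1=[] Q2=[P1,P3]
t=31-33: P2@Q0 runs 2, rem=2, quantum used, demote→Q1. Q0=[] Q1=[P2] Q2=[P1,P3]
t=33-35: P2@Q1 runs 2, rem=0, completes. Q0=[] Q1=[] Q2=[P1,P3]
t=35-37: P1@Q2 runs 2, rem=0, completes. Q0=[] Q1=[] Q2=[P3]
t=37-42: P3@Q2 runs 5, rem=0, completes. Q0=[] Q1=[] Q2=[]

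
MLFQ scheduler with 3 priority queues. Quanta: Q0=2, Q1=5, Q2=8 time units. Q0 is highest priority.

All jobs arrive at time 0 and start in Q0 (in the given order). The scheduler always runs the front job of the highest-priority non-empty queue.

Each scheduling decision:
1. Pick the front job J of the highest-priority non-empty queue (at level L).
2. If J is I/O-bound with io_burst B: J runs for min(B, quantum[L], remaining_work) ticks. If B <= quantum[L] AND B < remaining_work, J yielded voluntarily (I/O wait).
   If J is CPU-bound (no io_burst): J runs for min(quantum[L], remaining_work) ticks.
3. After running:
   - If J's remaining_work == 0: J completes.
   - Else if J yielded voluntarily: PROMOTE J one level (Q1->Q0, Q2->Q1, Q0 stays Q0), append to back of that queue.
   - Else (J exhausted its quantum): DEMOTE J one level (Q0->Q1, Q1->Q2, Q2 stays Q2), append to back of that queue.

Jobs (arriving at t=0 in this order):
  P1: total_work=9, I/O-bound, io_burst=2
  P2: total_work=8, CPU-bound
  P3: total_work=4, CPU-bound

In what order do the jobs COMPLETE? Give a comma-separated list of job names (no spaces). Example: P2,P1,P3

Answer: P1,P3,P2

Derivation:
t=0-2: P1@Q0 runs 2, rem=7, I/O yield, promote→Q0. Q0=[P2,P3,P1] Q1=[] Q2=[]
t=2-4: P2@Q0 runs 2, rem=6, quantum used, demote→Q1. Q0=[P3,P1] Q1=[P2] Q2=[]
t=4-6: P3@Q0 runs 2, rem=2, quantum used, demote→Q1. Q0=[P1] Q1=[P2,P3] Q2=[]
t=6-8: P1@Q0 runs 2, rem=5, I/O yield, promote→Q0. Q0=[P1] Q1=[P2,P3] Q2=[]
t=8-10: P1@Q0 runs 2, rem=3, I/O yield, promote→Q0. Q0=[P1] Q1=[P2,P3] Q2=[]
t=10-12: P1@Q0 runs 2, rem=1, I/O yield, promote→Q0. Q0=[P1] Q1=[P2,P3] Q2=[]
t=12-13: P1@Q0 runs 1, rem=0, completes. Q0=[] Q1=[P2,P3] Q2=[]
t=13-18: P2@Q1 runs 5, rem=1, quantum used, demote→Q2. Q0=[] Q1=[P3] Q2=[P2]
t=18-20: P3@Q1 runs 2, rem=0, completes. Q0=[] Q1=[] Q2=[P2]
t=20-21: P2@Q2 runs 1, rem=0, completes. Q0=[] Q1=[] Q2=[]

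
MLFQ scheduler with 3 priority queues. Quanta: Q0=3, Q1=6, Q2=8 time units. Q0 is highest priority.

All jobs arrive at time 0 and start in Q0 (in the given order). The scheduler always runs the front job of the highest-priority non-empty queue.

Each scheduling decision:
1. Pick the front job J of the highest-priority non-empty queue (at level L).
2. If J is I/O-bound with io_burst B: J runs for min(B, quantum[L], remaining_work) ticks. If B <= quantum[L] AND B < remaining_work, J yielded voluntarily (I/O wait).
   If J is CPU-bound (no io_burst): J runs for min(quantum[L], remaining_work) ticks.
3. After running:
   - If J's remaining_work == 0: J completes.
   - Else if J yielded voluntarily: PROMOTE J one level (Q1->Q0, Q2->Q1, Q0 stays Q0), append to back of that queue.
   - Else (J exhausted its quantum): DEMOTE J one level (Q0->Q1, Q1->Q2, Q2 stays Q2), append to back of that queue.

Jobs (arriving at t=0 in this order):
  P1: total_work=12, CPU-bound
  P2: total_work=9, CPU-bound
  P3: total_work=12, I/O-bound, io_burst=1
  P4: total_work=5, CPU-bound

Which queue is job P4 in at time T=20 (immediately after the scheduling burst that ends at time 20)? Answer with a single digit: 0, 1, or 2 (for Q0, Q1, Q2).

Answer: 1

Derivation:
t=0-3: P1@Q0 runs 3, rem=9, quantum used, demote→Q1. Q0=[P2,P3,P4] Q1=[P1] Q2=[]
t=3-6: P2@Q0 runs 3, rem=6, quantum used, demote→Q1. Q0=[P3,P4] Q1=[P1,P2] Q2=[]
t=6-7: P3@Q0 runs 1, rem=11, I/O yield, promote→Q0. Q0=[P4,P3] Q1=[P1,P2] Q2=[]
t=7-10: P4@Q0 runs 3, rem=2, quantum used, demote→Q1. Q0=[P3] Q1=[P1,P2,P4] Q2=[]
t=10-11: P3@Q0 runs 1, rem=10, I/O yield, promote→Q0. Q0=[P3] Q1=[P1,P2,P4] Q2=[]
t=11-12: P3@Q0 runs 1, rem=9, I/O yield, promote→Q0. Q0=[P3] Q1=[P1,P2,P4] Q2=[]
t=12-13: P3@Q0 runs 1, rem=8, I/O yield, promote→Q0. Q0=[P3] Q1=[P1,P2,P4] Q2=[]
t=13-14: P3@Q0 runs 1, rem=7, I/O yield, promote→Q0. Q0=[P3] Q1=[P1,P2,P4] Q2=[]
t=14-15: P3@Q0 runs 1, rem=6, I/O yield, promote→Q0. Q0=[P3] Q1=[P1,P2,P4] Q2=[]
t=15-16: P3@Q0 runs 1, rem=5, I/O yield, promote→Q0. Q0=[P3] Q1=[P1,P2,P4] Q2=[]
t=16-17: P3@Q0 runs 1, rem=4, I/O yield, promote→Q0. Q0=[P3] Q1=[P1,P2,P4] Q2=[]
t=17-18: P3@Q0 runs 1, rem=3, I/O yield, promote→Q0. Q0=[P3] Q1=[P1,P2,P4] Q2=[]
t=18-19: P3@Q0 runs 1, rem=2, I/O yield, promote→Q0. Q0=[P3] Q1=[P1,P2,P4] Q2=[]
t=19-20: P3@Q0 runs 1, rem=1, I/O yield, promote→Q0. Q0=[P3] Q1=[P1,P2,P4] Q2=[]
t=20-21: P3@Q0 runs 1, rem=0, completes. Q0=[] Q1=[P1,P2,P4] Q2=[]
t=21-27: P1@Q1 runs 6, rem=3, quantum used, demote→Q2. Q0=[] Q1=[P2,P4] Q2=[P1]
t=27-33: P2@Q1 runs 6, rem=0, completes. Q0=[] Q1=[P4] Q2=[P1]
t=33-35: P4@Q1 runs 2, rem=0, completes. Q0=[] Q1=[] Q2=[P1]
t=35-38: P1@Q2 runs 3, rem=0, completes. Q0=[] Q1=[] Q2=[]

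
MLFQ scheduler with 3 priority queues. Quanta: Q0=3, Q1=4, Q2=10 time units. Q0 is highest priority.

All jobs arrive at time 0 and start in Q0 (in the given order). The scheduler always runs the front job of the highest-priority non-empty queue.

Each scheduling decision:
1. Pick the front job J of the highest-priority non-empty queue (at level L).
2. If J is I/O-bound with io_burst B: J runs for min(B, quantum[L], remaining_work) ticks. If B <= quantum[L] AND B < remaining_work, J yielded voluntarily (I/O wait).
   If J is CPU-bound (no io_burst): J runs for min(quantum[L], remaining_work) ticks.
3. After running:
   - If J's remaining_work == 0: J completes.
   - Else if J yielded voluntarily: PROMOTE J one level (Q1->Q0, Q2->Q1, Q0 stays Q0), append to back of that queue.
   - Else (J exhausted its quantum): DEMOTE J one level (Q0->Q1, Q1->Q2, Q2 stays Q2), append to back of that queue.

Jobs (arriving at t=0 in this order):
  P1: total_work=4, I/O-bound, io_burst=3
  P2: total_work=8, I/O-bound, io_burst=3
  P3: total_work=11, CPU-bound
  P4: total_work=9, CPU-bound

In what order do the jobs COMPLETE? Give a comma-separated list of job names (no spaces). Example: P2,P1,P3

Answer: P1,P2,P3,P4

Derivation:
t=0-3: P1@Q0 runs 3, rem=1, I/O yield, promote→Q0. Q0=[P2,P3,P4,P1] Q1=[] Q2=[]
t=3-6: P2@Q0 runs 3, rem=5, I/O yield, promote→Q0. Q0=[P3,P4,P1,P2] Q1=[] Q2=[]
t=6-9: P3@Q0 runs 3, rem=8, quantum used, demote→Q1. Q0=[P4,P1,P2] Q1=[P3] Q2=[]
t=9-12: P4@Q0 runs 3, rem=6, quantum used, demote→Q1. Q0=[P1,P2] Q1=[P3,P4] Q2=[]
t=12-13: P1@Q0 runs 1, rem=0, completes. Q0=[P2] Q1=[P3,P4] Q2=[]
t=13-16: P2@Q0 runs 3, rem=2, I/O yield, promote→Q0. Q0=[P2] Q1=[P3,P4] Q2=[]
t=16-18: P2@Q0 runs 2, rem=0, completes. Q0=[] Q1=[P3,P4] Q2=[]
t=18-22: P3@Q1 runs 4, rem=4, quantum used, demote→Q2. Q0=[] Q1=[P4] Q2=[P3]
t=22-26: P4@Q1 runs 4, rem=2, quantum used, demote→Q2. Q0=[] Q1=[] Q2=[P3,P4]
t=26-30: P3@Q2 runs 4, rem=0, completes. Q0=[] Q1=[] Q2=[P4]
t=30-32: P4@Q2 runs 2, rem=0, completes. Q0=[] Q1=[] Q2=[]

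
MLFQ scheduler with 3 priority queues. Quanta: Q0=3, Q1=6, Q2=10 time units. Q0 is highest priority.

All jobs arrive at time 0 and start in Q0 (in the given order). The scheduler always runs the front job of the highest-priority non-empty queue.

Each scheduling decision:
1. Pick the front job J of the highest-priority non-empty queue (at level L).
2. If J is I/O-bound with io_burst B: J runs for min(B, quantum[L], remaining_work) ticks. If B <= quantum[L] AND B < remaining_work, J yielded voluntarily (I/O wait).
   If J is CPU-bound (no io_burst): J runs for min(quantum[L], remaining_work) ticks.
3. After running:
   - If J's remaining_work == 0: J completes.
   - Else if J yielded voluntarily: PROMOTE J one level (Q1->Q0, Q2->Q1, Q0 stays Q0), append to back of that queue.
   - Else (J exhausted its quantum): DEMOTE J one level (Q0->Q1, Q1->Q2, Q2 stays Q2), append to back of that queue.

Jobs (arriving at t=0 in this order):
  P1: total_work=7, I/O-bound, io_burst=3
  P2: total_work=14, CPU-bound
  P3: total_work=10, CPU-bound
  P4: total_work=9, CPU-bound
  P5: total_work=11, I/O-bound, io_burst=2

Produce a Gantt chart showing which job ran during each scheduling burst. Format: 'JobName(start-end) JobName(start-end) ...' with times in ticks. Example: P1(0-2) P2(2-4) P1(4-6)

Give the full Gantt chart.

Answer: P1(0-3) P2(3-6) P3(6-9) P4(9-12) P5(12-14) P1(14-17) P5(17-19) P1(19-20) P5(20-22) P5(22-24) P5(24-26) P5(26-27) P2(27-33) P3(33-39) P4(39-45) P2(45-50) P3(50-51)

Derivation:
t=0-3: P1@Q0 runs 3, rem=4, I/O yield, promote→Q0. Q0=[P2,P3,P4,P5,P1] Q1=[] Q2=[]
t=3-6: P2@Q0 runs 3, rem=11, quantum used, demote→Q1. Q0=[P3,P4,P5,P1] Q1=[P2] Q2=[]
t=6-9: P3@Q0 runs 3, rem=7, quantum used, demote→Q1. Q0=[P4,P5,P1] Q1=[P2,P3] Q2=[]
t=9-12: P4@Q0 runs 3, rem=6, quantum used, demote→Q1. Q0=[P5,P1] Q1=[P2,P3,P4] Q2=[]
t=12-14: P5@Q0 runs 2, rem=9, I/O yield, promote→Q0. Q0=[P1,P5] Q1=[P2,P3,P4] Q2=[]
t=14-17: P1@Q0 runs 3, rem=1, I/O yield, promote→Q0. Q0=[P5,P1] Q1=[P2,P3,P4] Q2=[]
t=17-19: P5@Q0 runs 2, rem=7, I/O yield, promote→Q0. Q0=[P1,P5] Q1=[P2,P3,P4] Q2=[]
t=19-20: P1@Q0 runs 1, rem=0, completes. Q0=[P5] Q1=[P2,P3,P4] Q2=[]
t=20-22: P5@Q0 runs 2, rem=5, I/O yield, promote→Q0. Q0=[P5] Q1=[P2,P3,P4] Q2=[]
t=22-24: P5@Q0 runs 2, rem=3, I/O yield, promote→Q0. Q0=[P5] Q1=[P2,P3,P4] Q2=[]
t=24-26: P5@Q0 runs 2, rem=1, I/O yield, promote→Q0. Q0=[P5] Q1=[P2,P3,P4] Q2=[]
t=26-27: P5@Q0 runs 1, rem=0, completes. Q0=[] Q1=[P2,P3,P4] Q2=[]
t=27-33: P2@Q1 runs 6, rem=5, quantum used, demote→Q2. Q0=[] Q1=[P3,P4] Q2=[P2]
t=33-39: P3@Q1 runs 6, rem=1, quantum used, demote→Q2. Q0=[] Q1=[P4] Q2=[P2,P3]
t=39-45: P4@Q1 runs 6, rem=0, completes. Q0=[] Q1=[] Q2=[P2,P3]
t=45-50: P2@Q2 runs 5, rem=0, completes. Q0=[] Q1=[] Q2=[P3]
t=50-51: P3@Q2 runs 1, rem=0, completes. Q0=[] Q1=[] Q2=[]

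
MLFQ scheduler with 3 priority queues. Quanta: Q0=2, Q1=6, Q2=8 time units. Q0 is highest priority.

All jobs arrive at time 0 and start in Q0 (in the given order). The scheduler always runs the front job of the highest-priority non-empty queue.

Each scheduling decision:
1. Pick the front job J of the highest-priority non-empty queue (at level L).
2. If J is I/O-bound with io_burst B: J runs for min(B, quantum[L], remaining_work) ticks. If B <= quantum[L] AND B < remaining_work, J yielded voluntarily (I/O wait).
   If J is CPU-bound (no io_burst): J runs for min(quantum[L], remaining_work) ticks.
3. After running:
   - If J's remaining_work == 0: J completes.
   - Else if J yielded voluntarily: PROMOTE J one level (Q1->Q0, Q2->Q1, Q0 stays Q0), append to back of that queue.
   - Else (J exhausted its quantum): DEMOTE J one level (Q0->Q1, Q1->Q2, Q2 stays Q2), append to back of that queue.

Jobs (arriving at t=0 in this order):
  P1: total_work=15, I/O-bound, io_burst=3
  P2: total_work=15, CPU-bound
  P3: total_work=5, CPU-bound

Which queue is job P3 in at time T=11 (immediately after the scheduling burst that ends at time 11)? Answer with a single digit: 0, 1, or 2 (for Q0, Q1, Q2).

Answer: 1

Derivation:
t=0-2: P1@Q0 runs 2, rem=13, quantum used, demote→Q1. Q0=[P2,P3] Q1=[P1] Q2=[]
t=2-4: P2@Q0 runs 2, rem=13, quantum used, demote→Q1. Q0=[P3] Q1=[P1,P2] Q2=[]
t=4-6: P3@Q0 runs 2, rem=3, quantum used, demote→Q1. Q0=[] Q1=[P1,P2,P3] Q2=[]
t=6-9: P1@Q1 runs 3, rem=10, I/O yield, promote→Q0. Q0=[P1] Q1=[P2,P3] Q2=[]
t=9-11: P1@Q0 runs 2, rem=8, quantum used, demote→Q1. Q0=[] Q1=[P2,P3,P1] Q2=[]
t=11-17: P2@Q1 runs 6, rem=7, quantum used, demote→Q2. Q0=[] Q1=[P3,P1] Q2=[P2]
t=17-20: P3@Q1 runs 3, rem=0, completes. Q0=[] Q1=[P1] Q2=[P2]
t=20-23: P1@Q1 runs 3, rem=5, I/O yield, promote→Q0. Q0=[P1] Q1=[] Q2=[P2]
t=23-25: P1@Q0 runs 2, rem=3, quantum used, demote→Q1. Q0=[] Q1=[P1] Q2=[P2]
t=25-28: P1@Q1 runs 3, rem=0, completes. Q0=[] Q1=[] Q2=[P2]
t=28-35: P2@Q2 runs 7, rem=0, completes. Q0=[] Q1=[] Q2=[]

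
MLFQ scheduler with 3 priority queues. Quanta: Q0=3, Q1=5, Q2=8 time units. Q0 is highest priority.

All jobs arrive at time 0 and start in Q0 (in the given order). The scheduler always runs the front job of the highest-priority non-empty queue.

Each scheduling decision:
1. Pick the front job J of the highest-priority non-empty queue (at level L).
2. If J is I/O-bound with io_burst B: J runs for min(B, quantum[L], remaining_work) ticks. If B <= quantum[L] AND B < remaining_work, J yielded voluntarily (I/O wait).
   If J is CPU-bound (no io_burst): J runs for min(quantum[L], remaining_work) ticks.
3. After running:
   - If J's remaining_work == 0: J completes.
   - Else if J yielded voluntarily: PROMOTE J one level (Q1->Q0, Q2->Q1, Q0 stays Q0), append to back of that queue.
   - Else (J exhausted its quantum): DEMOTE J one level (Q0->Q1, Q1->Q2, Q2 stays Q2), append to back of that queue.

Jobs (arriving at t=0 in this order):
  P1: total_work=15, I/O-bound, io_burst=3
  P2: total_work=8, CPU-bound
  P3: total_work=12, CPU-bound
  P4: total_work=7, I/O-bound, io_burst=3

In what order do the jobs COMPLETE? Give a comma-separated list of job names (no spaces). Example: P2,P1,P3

Answer: P4,P1,P2,P3

Derivation:
t=0-3: P1@Q0 runs 3, rem=12, I/O yield, promote→Q0. Q0=[P2,P3,P4,P1] Q1=[] Q2=[]
t=3-6: P2@Q0 runs 3, rem=5, quantum used, demote→Q1. Q0=[P3,P4,P1] Q1=[P2] Q2=[]
t=6-9: P3@Q0 runs 3, rem=9, quantum used, demote→Q1. Q0=[P4,P1] Q1=[P2,P3] Q2=[]
t=9-12: P4@Q0 runs 3, rem=4, I/O yield, promote→Q0. Q0=[P1,P4] Q1=[P2,P3] Q2=[]
t=12-15: P1@Q0 runs 3, rem=9, I/O yield, promote→Q0. Q0=[P4,P1] Q1=[P2,P3] Q2=[]
t=15-18: P4@Q0 runs 3, rem=1, I/O yield, promote→Q0. Q0=[P1,P4] Q1=[P2,P3] Q2=[]
t=18-21: P1@Q0 runs 3, rem=6, I/O yield, promote→Q0. Q0=[P4,P1] Q1=[P2,P3] Q2=[]
t=21-22: P4@Q0 runs 1, rem=0, completes. Q0=[P1] Q1=[P2,P3] Q2=[]
t=22-25: P1@Q0 runs 3, rem=3, I/O yield, promote→Q0. Q0=[P1] Q1=[P2,P3] Q2=[]
t=25-28: P1@Q0 runs 3, rem=0, completes. Q0=[] Q1=[P2,P3] Q2=[]
t=28-33: P2@Q1 runs 5, rem=0, completes. Q0=[] Q1=[P3] Q2=[]
t=33-38: P3@Q1 runs 5, rem=4, quantum used, demote→Q2. Q0=[] Q1=[] Q2=[P3]
t=38-42: P3@Q2 runs 4, rem=0, completes. Q0=[] Q1=[] Q2=[]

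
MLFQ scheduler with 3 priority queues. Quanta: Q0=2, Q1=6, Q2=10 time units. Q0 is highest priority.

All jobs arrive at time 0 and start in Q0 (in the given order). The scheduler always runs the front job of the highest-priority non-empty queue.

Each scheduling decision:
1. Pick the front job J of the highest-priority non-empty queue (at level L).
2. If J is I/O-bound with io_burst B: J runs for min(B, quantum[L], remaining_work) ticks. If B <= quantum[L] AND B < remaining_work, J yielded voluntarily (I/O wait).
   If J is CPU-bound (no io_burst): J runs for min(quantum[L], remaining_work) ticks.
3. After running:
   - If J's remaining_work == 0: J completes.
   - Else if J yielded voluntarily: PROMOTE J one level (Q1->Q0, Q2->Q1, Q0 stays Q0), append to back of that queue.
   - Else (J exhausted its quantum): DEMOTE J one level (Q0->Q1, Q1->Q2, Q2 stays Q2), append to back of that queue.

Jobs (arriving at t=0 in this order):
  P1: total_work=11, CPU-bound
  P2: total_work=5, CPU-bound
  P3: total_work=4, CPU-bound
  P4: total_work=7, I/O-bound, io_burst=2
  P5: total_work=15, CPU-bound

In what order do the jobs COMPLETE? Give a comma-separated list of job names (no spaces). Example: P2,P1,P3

Answer: P4,P2,P3,P1,P5

Derivation:
t=0-2: P1@Q0 runs 2, rem=9, quantum used, demote→Q1. Q0=[P2,P3,P4,P5] Q1=[P1] Q2=[]
t=2-4: P2@Q0 runs 2, rem=3, quantum used, demote→Q1. Q0=[P3,P4,P5] Q1=[P1,P2] Q2=[]
t=4-6: P3@Q0 runs 2, rem=2, quantum used, demote→Q1. Q0=[P4,P5] Q1=[P1,P2,P3] Q2=[]
t=6-8: P4@Q0 runs 2, rem=5, I/O yield, promote→Q0. Q0=[P5,P4] Q1=[P1,P2,P3] Q2=[]
t=8-10: P5@Q0 runs 2, rem=13, quantum used, demote→Q1. Q0=[P4] Q1=[P1,P2,P3,P5] Q2=[]
t=10-12: P4@Q0 runs 2, rem=3, I/O yield, promote→Q0. Q0=[P4] Q1=[P1,P2,P3,P5] Q2=[]
t=12-14: P4@Q0 runs 2, rem=1, I/O yield, promote→Q0. Q0=[P4] Q1=[P1,P2,P3,P5] Q2=[]
t=14-15: P4@Q0 runs 1, rem=0, completes. Q0=[] Q1=[P1,P2,P3,P5] Q2=[]
t=15-21: P1@Q1 runs 6, rem=3, quantum used, demote→Q2. Q0=[] Q1=[P2,P3,P5] Q2=[P1]
t=21-24: P2@Q1 runs 3, rem=0, completes. Q0=[] Q1=[P3,P5] Q2=[P1]
t=24-26: P3@Q1 runs 2, rem=0, completes. Q0=[] Q1=[P5] Q2=[P1]
t=26-32: P5@Q1 runs 6, rem=7, quantum used, demote→Q2. Q0=[] Q1=[] Q2=[P1,P5]
t=32-35: P1@Q2 runs 3, rem=0, completes. Q0=[] Q1=[] Q2=[P5]
t=35-42: P5@Q2 runs 7, rem=0, completes. Q0=[] Q1=[] Q2=[]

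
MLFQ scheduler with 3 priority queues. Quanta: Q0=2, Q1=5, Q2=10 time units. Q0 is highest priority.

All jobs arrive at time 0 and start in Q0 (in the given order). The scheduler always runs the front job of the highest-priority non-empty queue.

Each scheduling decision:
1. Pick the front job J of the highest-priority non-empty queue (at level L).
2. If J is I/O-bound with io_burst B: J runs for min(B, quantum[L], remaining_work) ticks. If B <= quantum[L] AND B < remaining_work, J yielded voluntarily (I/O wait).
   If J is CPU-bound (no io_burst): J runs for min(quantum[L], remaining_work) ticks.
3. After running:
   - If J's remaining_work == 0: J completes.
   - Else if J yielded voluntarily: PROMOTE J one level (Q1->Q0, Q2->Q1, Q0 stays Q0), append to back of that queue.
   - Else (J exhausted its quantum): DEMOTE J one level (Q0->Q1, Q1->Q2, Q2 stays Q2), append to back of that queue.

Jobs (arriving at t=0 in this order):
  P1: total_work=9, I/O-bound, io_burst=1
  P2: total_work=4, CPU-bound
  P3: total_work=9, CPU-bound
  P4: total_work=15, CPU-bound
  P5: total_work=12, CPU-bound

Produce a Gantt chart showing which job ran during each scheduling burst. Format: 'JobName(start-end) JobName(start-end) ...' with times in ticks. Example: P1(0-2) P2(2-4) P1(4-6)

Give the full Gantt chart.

Answer: P1(0-1) P2(1-3) P3(3-5) P4(5-7) P5(7-9) P1(9-10) P1(10-11) P1(11-12) P1(12-13) P1(13-14) P1(14-15) P1(15-16) P1(16-17) P2(17-19) P3(19-24) P4(24-29) P5(29-34) P3(34-36) P4(36-44) P5(44-49)

Derivation:
t=0-1: P1@Q0 runs 1, rem=8, I/O yield, promote→Q0. Q0=[P2,P3,P4,P5,P1] Q1=[] Q2=[]
t=1-3: P2@Q0 runs 2, rem=2, quantum used, demote→Q1. Q0=[P3,P4,P5,P1] Q1=[P2] Q2=[]
t=3-5: P3@Q0 runs 2, rem=7, quantum used, demote→Q1. Q0=[P4,P5,P1] Q1=[P2,P3] Q2=[]
t=5-7: P4@Q0 runs 2, rem=13, quantum used, demote→Q1. Q0=[P5,P1] Q1=[P2,P3,P4] Q2=[]
t=7-9: P5@Q0 runs 2, rem=10, quantum used, demote→Q1. Q0=[P1] Q1=[P2,P3,P4,P5] Q2=[]
t=9-10: P1@Q0 runs 1, rem=7, I/O yield, promote→Q0. Q0=[P1] Q1=[P2,P3,P4,P5] Q2=[]
t=10-11: P1@Q0 runs 1, rem=6, I/O yield, promote→Q0. Q0=[P1] Q1=[P2,P3,P4,P5] Q2=[]
t=11-12: P1@Q0 runs 1, rem=5, I/O yield, promote→Q0. Q0=[P1] Q1=[P2,P3,P4,P5] Q2=[]
t=12-13: P1@Q0 runs 1, rem=4, I/O yield, promote→Q0. Q0=[P1] Q1=[P2,P3,P4,P5] Q2=[]
t=13-14: P1@Q0 runs 1, rem=3, I/O yield, promote→Q0. Q0=[P1] Q1=[P2,P3,P4,P5] Q2=[]
t=14-15: P1@Q0 runs 1, rem=2, I/O yield, promote→Q0. Q0=[P1] Q1=[P2,P3,P4,P5] Q2=[]
t=15-16: P1@Q0 runs 1, rem=1, I/O yield, promote→Q0. Q0=[P1] Q1=[P2,P3,P4,P5] Q2=[]
t=16-17: P1@Q0 runs 1, rem=0, completes. Q0=[] Q1=[P2,P3,P4,P5] Q2=[]
t=17-19: P2@Q1 runs 2, rem=0, completes. Q0=[] Q1=[P3,P4,P5] Q2=[]
t=19-24: P3@Q1 runs 5, rem=2, quantum used, demote→Q2. Q0=[] Q1=[P4,P5] Q2=[P3]
t=24-29: P4@Q1 runs 5, rem=8, quantum used, demote→Q2. Q0=[] Q1=[P5] Q2=[P3,P4]
t=29-34: P5@Q1 runs 5, rem=5, quantum used, demote→Q2. Q0=[] Q1=[] Q2=[P3,P4,P5]
t=34-36: P3@Q2 runs 2, rem=0, completes. Q0=[] Q1=[] Q2=[P4,P5]
t=36-44: P4@Q2 runs 8, rem=0, completes. Q0=[] Q1=[] Q2=[P5]
t=44-49: P5@Q2 runs 5, rem=0, completes. Q0=[] Q1=[] Q2=[]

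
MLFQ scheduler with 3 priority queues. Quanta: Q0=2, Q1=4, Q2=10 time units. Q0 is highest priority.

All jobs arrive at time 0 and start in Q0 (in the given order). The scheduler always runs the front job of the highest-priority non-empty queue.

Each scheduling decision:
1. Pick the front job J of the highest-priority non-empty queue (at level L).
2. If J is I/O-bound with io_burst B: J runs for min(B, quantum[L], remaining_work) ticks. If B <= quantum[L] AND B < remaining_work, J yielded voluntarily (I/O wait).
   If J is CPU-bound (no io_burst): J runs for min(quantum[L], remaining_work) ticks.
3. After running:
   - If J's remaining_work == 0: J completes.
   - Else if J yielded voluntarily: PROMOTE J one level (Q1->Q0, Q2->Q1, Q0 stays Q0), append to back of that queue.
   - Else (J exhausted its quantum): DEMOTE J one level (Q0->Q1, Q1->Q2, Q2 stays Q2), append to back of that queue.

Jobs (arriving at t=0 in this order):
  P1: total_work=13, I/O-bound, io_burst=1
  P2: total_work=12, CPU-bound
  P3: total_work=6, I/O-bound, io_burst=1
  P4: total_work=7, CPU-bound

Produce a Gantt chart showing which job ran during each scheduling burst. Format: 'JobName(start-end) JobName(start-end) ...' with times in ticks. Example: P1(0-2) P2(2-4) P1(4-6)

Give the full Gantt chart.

Answer: P1(0-1) P2(1-3) P3(3-4) P4(4-6) P1(6-7) P3(7-8) P1(8-9) P3(9-10) P1(10-11) P3(11-12) P1(12-13) P3(13-14) P1(14-15) P3(15-16) P1(16-17) P1(17-18) P1(18-19) P1(19-20) P1(20-21) P1(21-22) P1(22-23) P2(23-27) P4(27-31) P2(31-37) P4(37-38)

Derivation:
t=0-1: P1@Q0 runs 1, rem=12, I/O yield, promote→Q0. Q0=[P2,P3,P4,P1] Q1=[] Q2=[]
t=1-3: P2@Q0 runs 2, rem=10, quantum used, demote→Q1. Q0=[P3,P4,P1] Q1=[P2] Q2=[]
t=3-4: P3@Q0 runs 1, rem=5, I/O yield, promote→Q0. Q0=[P4,P1,P3] Q1=[P2] Q2=[]
t=4-6: P4@Q0 runs 2, rem=5, quantum used, demote→Q1. Q0=[P1,P3] Q1=[P2,P4] Q2=[]
t=6-7: P1@Q0 runs 1, rem=11, I/O yield, promote→Q0. Q0=[P3,P1] Q1=[P2,P4] Q2=[]
t=7-8: P3@Q0 runs 1, rem=4, I/O yield, promote→Q0. Q0=[P1,P3] Q1=[P2,P4] Q2=[]
t=8-9: P1@Q0 runs 1, rem=10, I/O yield, promote→Q0. Q0=[P3,P1] Q1=[P2,P4] Q2=[]
t=9-10: P3@Q0 runs 1, rem=3, I/O yield, promote→Q0. Q0=[P1,P3] Q1=[P2,P4] Q2=[]
t=10-11: P1@Q0 runs 1, rem=9, I/O yield, promote→Q0. Q0=[P3,P1] Q1=[P2,P4] Q2=[]
t=11-12: P3@Q0 runs 1, rem=2, I/O yield, promote→Q0. Q0=[P1,P3] Q1=[P2,P4] Q2=[]
t=12-13: P1@Q0 runs 1, rem=8, I/O yield, promote→Q0. Q0=[P3,P1] Q1=[P2,P4] Q2=[]
t=13-14: P3@Q0 runs 1, rem=1, I/O yield, promote→Q0. Q0=[P1,P3] Q1=[P2,P4] Q2=[]
t=14-15: P1@Q0 runs 1, rem=7, I/O yield, promote→Q0. Q0=[P3,P1] Q1=[P2,P4] Q2=[]
t=15-16: P3@Q0 runs 1, rem=0, completes. Q0=[P1] Q1=[P2,P4] Q2=[]
t=16-17: P1@Q0 runs 1, rem=6, I/O yield, promote→Q0. Q0=[P1] Q1=[P2,P4] Q2=[]
t=17-18: P1@Q0 runs 1, rem=5, I/O yield, promote→Q0. Q0=[P1] Q1=[P2,P4] Q2=[]
t=18-19: P1@Q0 runs 1, rem=4, I/O yield, promote→Q0. Q0=[P1] Q1=[P2,P4] Q2=[]
t=19-20: P1@Q0 runs 1, rem=3, I/O yield, promote→Q0. Q0=[P1] Q1=[P2,P4] Q2=[]
t=20-21: P1@Q0 runs 1, rem=2, I/O yield, promote→Q0. Q0=[P1] Q1=[P2,P4] Q2=[]
t=21-22: P1@Q0 runs 1, rem=1, I/O yield, promote→Q0. Q0=[P1] Q1=[P2,P4] Q2=[]
t=22-23: P1@Q0 runs 1, rem=0, completes. Q0=[] Q1=[P2,P4] Q2=[]
t=23-27: P2@Q1 runs 4, rem=6, quantum used, demote→Q2. Q0=[] Q1=[P4] Q2=[P2]
t=27-31: P4@Q1 runs 4, rem=1, quantum used, demote→Q2. Q0=[] Q1=[] Q2=[P2,P4]
t=31-37: P2@Q2 runs 6, rem=0, completes. Q0=[] Q1=[] Q2=[P4]
t=37-38: P4@Q2 runs 1, rem=0, completes. Q0=[] Q1=[] Q2=[]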